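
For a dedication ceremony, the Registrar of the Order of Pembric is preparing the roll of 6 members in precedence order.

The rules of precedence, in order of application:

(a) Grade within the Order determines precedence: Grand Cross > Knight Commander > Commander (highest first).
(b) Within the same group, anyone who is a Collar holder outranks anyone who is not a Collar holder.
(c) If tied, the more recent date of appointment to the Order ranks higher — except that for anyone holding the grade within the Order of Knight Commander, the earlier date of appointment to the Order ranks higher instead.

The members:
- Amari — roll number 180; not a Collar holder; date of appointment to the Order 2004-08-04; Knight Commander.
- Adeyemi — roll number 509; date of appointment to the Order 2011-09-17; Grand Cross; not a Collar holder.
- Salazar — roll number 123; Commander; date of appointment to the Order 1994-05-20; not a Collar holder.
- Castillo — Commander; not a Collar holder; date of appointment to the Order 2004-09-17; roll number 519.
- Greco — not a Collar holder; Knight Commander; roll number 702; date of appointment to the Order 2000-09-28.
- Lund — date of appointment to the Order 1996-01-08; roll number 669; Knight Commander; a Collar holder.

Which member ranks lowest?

Salazar

By grade within the Order: Adeyemi (Grand Cross); then Lund, Greco and Amari (Knight Commander); then Castillo and Salazar (Commander).
Among Lund, Greco and Amari, a Collar holder before not a Collar holder: Lund (a Collar holder) before Greco and Amari (not a Collar holder).
Among Greco and Amari, by date of appointment to the Order (earlier first) (reversed rule for this group): Greco (2000-09-28) before Amari (2004-08-04).
Castillo and Salazar are each not a Collar holder, so the next rule applies.
Among Castillo and Salazar, by date of appointment to the Order (later first): Castillo (2004-09-17) before Salazar (1994-05-20).
Order: Adeyemi, Lund, Greco, Amari, Castillo, Salazar.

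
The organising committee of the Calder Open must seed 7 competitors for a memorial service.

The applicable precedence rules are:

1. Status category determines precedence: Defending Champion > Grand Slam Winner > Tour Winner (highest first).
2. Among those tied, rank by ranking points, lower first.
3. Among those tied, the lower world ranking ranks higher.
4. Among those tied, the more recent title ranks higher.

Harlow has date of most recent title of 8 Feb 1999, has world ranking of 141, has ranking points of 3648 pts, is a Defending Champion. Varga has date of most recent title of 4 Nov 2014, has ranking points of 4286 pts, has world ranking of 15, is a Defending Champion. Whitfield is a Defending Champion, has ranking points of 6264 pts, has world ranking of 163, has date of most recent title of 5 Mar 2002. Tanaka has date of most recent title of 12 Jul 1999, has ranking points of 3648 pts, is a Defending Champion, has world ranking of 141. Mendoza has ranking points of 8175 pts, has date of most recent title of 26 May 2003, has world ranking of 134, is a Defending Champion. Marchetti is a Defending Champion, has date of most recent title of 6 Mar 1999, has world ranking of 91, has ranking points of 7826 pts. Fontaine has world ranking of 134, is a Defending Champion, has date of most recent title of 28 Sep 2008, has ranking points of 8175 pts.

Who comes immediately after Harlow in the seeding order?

By status category: Tanaka, Harlow, Varga, Whitfield, Marchetti, Fontaine and Mendoza (Defending Champion).
Among Tanaka, Harlow, Varga, Whitfield, Marchetti, Fontaine and Mendoza, by ranking points (lower first): Tanaka and Harlow (3648 pts) before Varga (4286 pts) before Whitfield (6264 pts) before Marchetti (7826 pts) before Fontaine and Mendoza (8175 pts).
Tanaka and Harlow both have world ranking 141, so the next rule applies.
Among Tanaka and Harlow, by date of most recent title (later first): Tanaka (12 Jul 1999) before Harlow (8 Feb 1999).
Fontaine and Mendoza both have world ranking 134, so the next rule applies.
Among Fontaine and Mendoza, by date of most recent title (later first): Fontaine (28 Sep 2008) before Mendoza (26 May 2003).
Order: Tanaka, Harlow, Varga, Whitfield, Marchetti, Fontaine, Mendoza.

Varga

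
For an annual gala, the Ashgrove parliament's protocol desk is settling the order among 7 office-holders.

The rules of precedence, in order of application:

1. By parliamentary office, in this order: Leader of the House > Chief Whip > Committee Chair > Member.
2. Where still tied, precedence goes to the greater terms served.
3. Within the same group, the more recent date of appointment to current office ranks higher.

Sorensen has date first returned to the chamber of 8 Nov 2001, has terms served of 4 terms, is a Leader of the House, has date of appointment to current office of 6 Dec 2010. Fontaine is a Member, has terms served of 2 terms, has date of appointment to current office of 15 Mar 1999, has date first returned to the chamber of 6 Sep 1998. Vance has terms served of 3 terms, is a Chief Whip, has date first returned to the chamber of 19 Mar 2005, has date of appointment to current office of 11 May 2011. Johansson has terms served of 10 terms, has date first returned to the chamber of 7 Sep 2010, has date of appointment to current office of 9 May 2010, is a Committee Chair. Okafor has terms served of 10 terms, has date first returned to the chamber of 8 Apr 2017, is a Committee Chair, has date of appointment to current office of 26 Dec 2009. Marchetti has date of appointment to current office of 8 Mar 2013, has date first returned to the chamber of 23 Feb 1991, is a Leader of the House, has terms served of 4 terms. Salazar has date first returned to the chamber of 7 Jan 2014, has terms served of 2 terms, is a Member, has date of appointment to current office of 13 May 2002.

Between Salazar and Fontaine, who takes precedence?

Salazar

By parliamentary office: Marchetti and Sorensen (Leader of the House); then Vance (Chief Whip); then Johansson and Okafor (Committee Chair); then Salazar and Fontaine (Member).
Marchetti and Sorensen both have terms served 4 terms, so the next rule applies.
Among Marchetti and Sorensen, by date of appointment to current office (later first): Marchetti (8 Mar 2013) before Sorensen (6 Dec 2010).
Johansson and Okafor both have terms served 10 terms, so the next rule applies.
Among Johansson and Okafor, by date of appointment to current office (later first): Johansson (9 May 2010) before Okafor (26 Dec 2009).
Salazar and Fontaine both have terms served 2 terms, so the next rule applies.
Among Salazar and Fontaine, by date of appointment to current office (later first): Salazar (13 May 2002) before Fontaine (15 Mar 1999).
So Salazar takes precedence.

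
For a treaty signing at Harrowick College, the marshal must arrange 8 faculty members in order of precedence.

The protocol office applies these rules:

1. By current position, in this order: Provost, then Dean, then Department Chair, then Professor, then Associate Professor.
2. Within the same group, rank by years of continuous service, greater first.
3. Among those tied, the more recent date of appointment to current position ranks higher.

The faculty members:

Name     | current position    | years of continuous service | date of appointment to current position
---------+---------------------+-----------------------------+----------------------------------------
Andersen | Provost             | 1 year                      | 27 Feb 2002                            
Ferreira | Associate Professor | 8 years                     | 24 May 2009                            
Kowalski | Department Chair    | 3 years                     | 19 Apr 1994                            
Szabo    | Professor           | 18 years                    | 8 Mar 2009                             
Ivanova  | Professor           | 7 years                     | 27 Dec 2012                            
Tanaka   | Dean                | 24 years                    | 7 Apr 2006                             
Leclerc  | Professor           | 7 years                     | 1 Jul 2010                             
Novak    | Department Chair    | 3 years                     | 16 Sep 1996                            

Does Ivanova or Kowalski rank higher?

Kowalski

By current position: Andersen (Provost); then Tanaka (Dean); then Novak and Kowalski (Department Chair); then Szabo, Ivanova and Leclerc (Professor); then Ferreira (Associate Professor).
Novak and Kowalski both have years of continuous service 3 years, so the next rule applies.
Among Novak and Kowalski, by date of appointment to current position (later first): Novak (16 Sep 1996) before Kowalski (19 Apr 1994).
Among Szabo, Ivanova and Leclerc, by years of continuous service (higher first): Szabo (18 years) before Ivanova and Leclerc (7 years).
Among Ivanova and Leclerc, by date of appointment to current position (later first): Ivanova (27 Dec 2012) before Leclerc (1 Jul 2010).
So Kowalski takes precedence.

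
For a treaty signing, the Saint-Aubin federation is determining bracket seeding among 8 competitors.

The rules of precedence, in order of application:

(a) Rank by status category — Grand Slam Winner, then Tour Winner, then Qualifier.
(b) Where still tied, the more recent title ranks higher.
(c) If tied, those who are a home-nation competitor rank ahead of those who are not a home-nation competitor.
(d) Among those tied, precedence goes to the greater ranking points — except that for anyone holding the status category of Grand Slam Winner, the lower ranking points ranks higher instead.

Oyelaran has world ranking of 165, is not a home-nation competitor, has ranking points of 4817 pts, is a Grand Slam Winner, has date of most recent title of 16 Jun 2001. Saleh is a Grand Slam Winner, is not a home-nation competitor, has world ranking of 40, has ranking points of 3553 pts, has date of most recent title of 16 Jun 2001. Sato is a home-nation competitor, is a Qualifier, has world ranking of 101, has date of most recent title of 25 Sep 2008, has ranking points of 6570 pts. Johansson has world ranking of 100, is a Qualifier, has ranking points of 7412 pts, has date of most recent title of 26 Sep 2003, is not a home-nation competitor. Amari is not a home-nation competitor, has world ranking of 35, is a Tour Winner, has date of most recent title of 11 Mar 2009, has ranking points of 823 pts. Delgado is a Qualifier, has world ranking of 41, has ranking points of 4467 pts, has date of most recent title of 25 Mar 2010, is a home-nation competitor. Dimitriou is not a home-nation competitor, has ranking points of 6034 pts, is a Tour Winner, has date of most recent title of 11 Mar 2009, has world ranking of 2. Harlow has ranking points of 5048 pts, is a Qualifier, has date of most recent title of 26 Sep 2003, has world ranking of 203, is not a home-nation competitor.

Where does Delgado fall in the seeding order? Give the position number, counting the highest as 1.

5

By status category: Saleh and Oyelaran (Grand Slam Winner); then Dimitriou and Amari (Tour Winner); then Delgado, Sato, Johansson and Harlow (Qualifier).
Saleh and Oyelaran both have date of most recent title 16 Jun 2001, so the next rule applies.
Saleh and Oyelaran are each not a home-nation competitor, so the next rule applies.
Among Saleh and Oyelaran, by ranking points (lower first) (reversed rule for this group): Saleh (3553 pts) before Oyelaran (4817 pts).
Dimitriou and Amari both have date of most recent title 11 Mar 2009, so the next rule applies.
Dimitriou and Amari are each not a home-nation competitor, so the next rule applies.
Among Dimitriou and Amari, by ranking points (higher first): Dimitriou (6034 pts) before Amari (823 pts).
Among Delgado, Sato, Johansson and Harlow, by date of most recent title (later first): Delgado (25 Mar 2010) before Sato (25 Sep 2008) before Johansson and Harlow (26 Sep 2003).
Johansson and Harlow are each not a home-nation competitor, so the next rule applies.
Among Johansson and Harlow, by ranking points (higher first): Johansson (7412 pts) before Harlow (5048 pts).
Order: Saleh, Oyelaran, Dimitriou, Amari, Delgado, Sato, Johansson, Harlow. So position 5.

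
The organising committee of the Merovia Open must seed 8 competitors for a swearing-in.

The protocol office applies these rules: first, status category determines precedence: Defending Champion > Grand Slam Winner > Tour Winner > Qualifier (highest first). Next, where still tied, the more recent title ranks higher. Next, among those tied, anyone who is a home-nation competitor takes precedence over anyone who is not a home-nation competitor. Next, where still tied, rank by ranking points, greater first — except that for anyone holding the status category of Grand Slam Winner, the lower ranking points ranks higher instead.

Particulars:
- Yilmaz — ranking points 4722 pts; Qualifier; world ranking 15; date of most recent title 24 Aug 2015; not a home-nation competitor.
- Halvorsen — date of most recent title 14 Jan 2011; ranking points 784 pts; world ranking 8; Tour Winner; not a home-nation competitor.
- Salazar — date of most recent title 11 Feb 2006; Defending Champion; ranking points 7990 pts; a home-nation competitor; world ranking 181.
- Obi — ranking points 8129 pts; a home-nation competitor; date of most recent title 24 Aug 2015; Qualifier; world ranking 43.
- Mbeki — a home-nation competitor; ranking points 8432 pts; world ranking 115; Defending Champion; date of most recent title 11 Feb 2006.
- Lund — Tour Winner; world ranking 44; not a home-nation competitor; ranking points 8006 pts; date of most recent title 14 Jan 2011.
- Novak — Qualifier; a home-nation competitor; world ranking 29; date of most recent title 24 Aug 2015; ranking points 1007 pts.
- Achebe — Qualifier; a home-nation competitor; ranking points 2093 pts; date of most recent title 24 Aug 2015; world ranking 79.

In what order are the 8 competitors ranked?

Mbeki, Salazar, Lund, Halvorsen, Obi, Achebe, Novak, Yilmaz

By status category: Mbeki and Salazar (Defending Champion); then Lund and Halvorsen (Tour Winner); then Obi, Achebe, Novak and Yilmaz (Qualifier).
Mbeki and Salazar both have date of most recent title 11 Feb 2006, so the next rule applies.
Mbeki and Salazar are each a home-nation competitor, so the next rule applies.
Among Mbeki and Salazar, by ranking points (higher first): Mbeki (8432 pts) before Salazar (7990 pts).
Lund and Halvorsen both have date of most recent title 14 Jan 2011, so the next rule applies.
Lund and Halvorsen are each not a home-nation competitor, so the next rule applies.
Among Lund and Halvorsen, by ranking points (higher first): Lund (8006 pts) before Halvorsen (784 pts).
Obi, Achebe, Novak and Yilmaz all have date of most recent title 24 Aug 2015, so the next rule applies.
Among Obi, Achebe, Novak and Yilmaz, a home-nation competitor before not a home-nation competitor: Obi, Achebe and Novak (a home-nation competitor) before Yilmaz (not a home-nation competitor).
Among Obi, Achebe and Novak, by ranking points (higher first): Obi (8129 pts) before Achebe (2093 pts) before Novak (1007 pts).
Full order: Mbeki, Salazar, Lund, Halvorsen, Obi, Achebe, Novak, Yilmaz.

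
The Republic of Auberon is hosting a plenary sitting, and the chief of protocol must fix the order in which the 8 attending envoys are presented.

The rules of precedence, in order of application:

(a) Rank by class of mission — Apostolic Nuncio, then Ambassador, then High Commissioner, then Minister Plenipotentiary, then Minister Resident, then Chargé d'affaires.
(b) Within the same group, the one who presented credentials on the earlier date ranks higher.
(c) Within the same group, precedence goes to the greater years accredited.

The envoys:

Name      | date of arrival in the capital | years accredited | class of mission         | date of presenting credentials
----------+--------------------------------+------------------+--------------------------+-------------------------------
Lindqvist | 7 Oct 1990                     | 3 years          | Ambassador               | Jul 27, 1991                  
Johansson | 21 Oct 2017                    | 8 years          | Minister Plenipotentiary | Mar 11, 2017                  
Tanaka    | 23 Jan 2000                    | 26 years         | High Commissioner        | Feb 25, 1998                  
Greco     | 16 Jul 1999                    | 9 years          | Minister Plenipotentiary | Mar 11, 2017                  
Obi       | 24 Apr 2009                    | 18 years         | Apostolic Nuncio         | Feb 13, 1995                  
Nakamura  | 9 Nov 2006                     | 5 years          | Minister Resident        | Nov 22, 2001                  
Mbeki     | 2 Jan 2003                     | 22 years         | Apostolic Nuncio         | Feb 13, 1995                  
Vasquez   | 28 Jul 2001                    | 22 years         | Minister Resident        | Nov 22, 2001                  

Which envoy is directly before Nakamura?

By class of mission: Mbeki and Obi (Apostolic Nuncio); then Lindqvist (Ambassador); then Tanaka (High Commissioner); then Greco and Johansson (Minister Plenipotentiary); then Vasquez and Nakamura (Minister Resident).
Mbeki and Obi both have date of presenting credentials Feb 13, 1995, so the next rule applies.
Among Mbeki and Obi, by years accredited (higher first): Mbeki (22 years) before Obi (18 years).
Greco and Johansson both have date of presenting credentials Mar 11, 2017, so the next rule applies.
Among Greco and Johansson, by years accredited (higher first): Greco (9 years) before Johansson (8 years).
Vasquez and Nakamura both have date of presenting credentials Nov 22, 2001, so the next rule applies.
Among Vasquez and Nakamura, by years accredited (higher first): Vasquez (22 years) before Nakamura (5 years).
Order: Mbeki, Obi, Lindqvist, Tanaka, Greco, Johansson, Vasquez, Nakamura.

Vasquez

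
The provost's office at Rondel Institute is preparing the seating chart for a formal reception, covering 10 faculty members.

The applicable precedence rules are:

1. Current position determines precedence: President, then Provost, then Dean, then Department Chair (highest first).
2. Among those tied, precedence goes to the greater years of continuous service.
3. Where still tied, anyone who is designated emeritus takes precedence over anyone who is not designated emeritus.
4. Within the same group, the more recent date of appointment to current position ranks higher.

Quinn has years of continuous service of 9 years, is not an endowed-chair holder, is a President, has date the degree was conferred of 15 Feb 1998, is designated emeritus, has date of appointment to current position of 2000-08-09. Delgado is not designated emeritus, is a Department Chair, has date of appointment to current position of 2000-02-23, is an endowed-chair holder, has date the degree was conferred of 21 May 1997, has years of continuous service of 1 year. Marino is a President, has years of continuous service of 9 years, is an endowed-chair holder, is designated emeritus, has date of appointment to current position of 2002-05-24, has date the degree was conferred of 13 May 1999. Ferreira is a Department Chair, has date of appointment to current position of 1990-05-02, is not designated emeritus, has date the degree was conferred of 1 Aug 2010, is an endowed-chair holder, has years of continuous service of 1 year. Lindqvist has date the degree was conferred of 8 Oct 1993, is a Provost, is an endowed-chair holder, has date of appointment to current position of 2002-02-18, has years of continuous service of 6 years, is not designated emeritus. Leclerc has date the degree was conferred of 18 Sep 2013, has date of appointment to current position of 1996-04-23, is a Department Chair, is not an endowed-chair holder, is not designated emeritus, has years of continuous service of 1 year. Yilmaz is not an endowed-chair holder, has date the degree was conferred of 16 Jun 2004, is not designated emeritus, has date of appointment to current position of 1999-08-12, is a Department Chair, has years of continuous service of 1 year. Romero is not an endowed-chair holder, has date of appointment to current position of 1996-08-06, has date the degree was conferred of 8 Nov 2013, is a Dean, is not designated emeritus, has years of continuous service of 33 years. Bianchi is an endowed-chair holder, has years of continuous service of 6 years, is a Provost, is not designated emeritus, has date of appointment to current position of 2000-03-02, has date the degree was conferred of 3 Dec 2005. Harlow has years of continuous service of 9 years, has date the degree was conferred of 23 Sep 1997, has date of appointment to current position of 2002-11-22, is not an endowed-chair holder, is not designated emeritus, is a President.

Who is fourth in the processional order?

Lindqvist

By current position: Marino, Quinn and Harlow (President); then Lindqvist and Bianchi (Provost); then Romero (Dean); then Delgado, Yilmaz, Leclerc and Ferreira (Department Chair).
Marino, Quinn and Harlow all have years of continuous service 9 years, so the next rule applies.
Among Marino, Quinn and Harlow, designated emeritus before not designated emeritus: Marino and Quinn (designated emeritus) before Harlow (not designated emeritus).
Among Marino and Quinn, by date of appointment to current position (later first): Marino (2002-05-24) before Quinn (2000-08-09).
Lindqvist and Bianchi both have years of continuous service 6 years, so the next rule applies.
Lindqvist and Bianchi are each not designated emeritus, so the next rule applies.
Among Lindqvist and Bianchi, by date of appointment to current position (later first): Lindqvist (2002-02-18) before Bianchi (2000-03-02).
Delgado, Yilmaz, Leclerc and Ferreira all have years of continuous service 1 year, so the next rule applies.
Delgado, Yilmaz, Leclerc and Ferreira are each not designated emeritus, so the next rule applies.
Among Delgado, Yilmaz, Leclerc and Ferreira, by date of appointment to current position (later first): Delgado (2000-02-23) before Yilmaz (1999-08-12) before Leclerc (1996-04-23) before Ferreira (1990-05-02).
Order: Marino, Quinn, Harlow, Lindqvist, Bianchi, Romero, Delgado, Yilmaz, Leclerc, Ferreira.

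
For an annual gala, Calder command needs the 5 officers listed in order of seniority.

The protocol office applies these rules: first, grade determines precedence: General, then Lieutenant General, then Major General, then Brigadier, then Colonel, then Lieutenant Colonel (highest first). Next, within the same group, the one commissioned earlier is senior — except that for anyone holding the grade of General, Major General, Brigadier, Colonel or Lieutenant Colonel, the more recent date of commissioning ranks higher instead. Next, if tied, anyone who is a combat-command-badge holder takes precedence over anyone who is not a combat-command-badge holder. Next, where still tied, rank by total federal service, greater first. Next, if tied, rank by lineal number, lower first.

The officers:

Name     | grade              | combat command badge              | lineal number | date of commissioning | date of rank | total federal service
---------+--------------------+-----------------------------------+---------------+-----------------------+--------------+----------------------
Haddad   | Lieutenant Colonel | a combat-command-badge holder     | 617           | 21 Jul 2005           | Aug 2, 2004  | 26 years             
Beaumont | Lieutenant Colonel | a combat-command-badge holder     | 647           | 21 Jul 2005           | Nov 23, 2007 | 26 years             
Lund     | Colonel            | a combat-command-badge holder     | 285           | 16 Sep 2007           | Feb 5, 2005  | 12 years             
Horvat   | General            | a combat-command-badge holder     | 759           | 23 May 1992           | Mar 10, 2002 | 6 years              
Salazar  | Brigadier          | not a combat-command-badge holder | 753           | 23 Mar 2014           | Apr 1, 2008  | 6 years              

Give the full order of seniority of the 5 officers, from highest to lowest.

Horvat, Salazar, Lund, Haddad, Beaumont

By grade: Horvat (General); then Salazar (Brigadier); then Lund (Colonel); then Haddad and Beaumont (Lieutenant Colonel).
Haddad and Beaumont both have date of commissioning 21 Jul 2005, so the next rule applies.
Haddad and Beaumont are each a combat-command-badge holder, so the next rule applies.
Haddad and Beaumont both have total federal service 26 years, so the next rule applies.
Among Haddad and Beaumont, by lineal number (lower first): Haddad (617) before Beaumont (647).
Full order: Horvat, Salazar, Lund, Haddad, Beaumont.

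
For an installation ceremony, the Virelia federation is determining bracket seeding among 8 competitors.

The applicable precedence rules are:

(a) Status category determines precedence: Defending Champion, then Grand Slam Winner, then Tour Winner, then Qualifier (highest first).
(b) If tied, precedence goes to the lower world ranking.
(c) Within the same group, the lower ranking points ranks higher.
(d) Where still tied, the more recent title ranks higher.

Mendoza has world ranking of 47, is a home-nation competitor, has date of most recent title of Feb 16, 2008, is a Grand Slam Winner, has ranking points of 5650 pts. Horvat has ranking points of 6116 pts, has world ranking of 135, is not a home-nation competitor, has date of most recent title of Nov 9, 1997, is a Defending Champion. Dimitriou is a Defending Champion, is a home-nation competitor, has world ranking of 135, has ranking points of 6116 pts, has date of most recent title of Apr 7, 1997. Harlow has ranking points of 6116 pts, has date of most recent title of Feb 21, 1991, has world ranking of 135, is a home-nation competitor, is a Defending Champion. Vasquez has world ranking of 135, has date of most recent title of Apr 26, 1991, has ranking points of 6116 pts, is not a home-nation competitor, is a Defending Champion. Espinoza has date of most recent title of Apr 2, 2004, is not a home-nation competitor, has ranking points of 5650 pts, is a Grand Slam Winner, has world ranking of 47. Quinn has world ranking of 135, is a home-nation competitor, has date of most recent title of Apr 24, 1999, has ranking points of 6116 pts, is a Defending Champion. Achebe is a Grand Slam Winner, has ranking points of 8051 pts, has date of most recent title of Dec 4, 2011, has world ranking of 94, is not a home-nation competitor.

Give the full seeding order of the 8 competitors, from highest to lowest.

By status category: Quinn, Horvat, Dimitriou, Vasquez and Harlow (Defending Champion); then Mendoza, Espinoza and Achebe (Grand Slam Winner).
Quinn, Horvat, Dimitriou, Vasquez and Harlow all have world ranking 135, so the next rule applies.
Quinn, Horvat, Dimitriou, Vasquez and Harlow all have ranking points 6116 pts, so the next rule applies.
Among Quinn, Horvat, Dimitriou, Vasquez and Harlow, by date of most recent title (later first): Quinn (Apr 24, 1999) before Horvat (Nov 9, 1997) before Dimitriou (Apr 7, 1997) before Vasquez (Apr 26, 1991) before Harlow (Feb 21, 1991).
Among Mendoza, Espinoza and Achebe, by world ranking (lower first): Mendoza and Espinoza (47) before Achebe (94).
Mendoza and Espinoza both have ranking points 5650 pts, so the next rule applies.
Among Mendoza and Espinoza, by date of most recent title (later first): Mendoza (Feb 16, 2008) before Espinoza (Apr 2, 2004).
Full order: Quinn, Horvat, Dimitriou, Vasquez, Harlow, Mendoza, Espinoza, Achebe.

Quinn, Horvat, Dimitriou, Vasquez, Harlow, Mendoza, Espinoza, Achebe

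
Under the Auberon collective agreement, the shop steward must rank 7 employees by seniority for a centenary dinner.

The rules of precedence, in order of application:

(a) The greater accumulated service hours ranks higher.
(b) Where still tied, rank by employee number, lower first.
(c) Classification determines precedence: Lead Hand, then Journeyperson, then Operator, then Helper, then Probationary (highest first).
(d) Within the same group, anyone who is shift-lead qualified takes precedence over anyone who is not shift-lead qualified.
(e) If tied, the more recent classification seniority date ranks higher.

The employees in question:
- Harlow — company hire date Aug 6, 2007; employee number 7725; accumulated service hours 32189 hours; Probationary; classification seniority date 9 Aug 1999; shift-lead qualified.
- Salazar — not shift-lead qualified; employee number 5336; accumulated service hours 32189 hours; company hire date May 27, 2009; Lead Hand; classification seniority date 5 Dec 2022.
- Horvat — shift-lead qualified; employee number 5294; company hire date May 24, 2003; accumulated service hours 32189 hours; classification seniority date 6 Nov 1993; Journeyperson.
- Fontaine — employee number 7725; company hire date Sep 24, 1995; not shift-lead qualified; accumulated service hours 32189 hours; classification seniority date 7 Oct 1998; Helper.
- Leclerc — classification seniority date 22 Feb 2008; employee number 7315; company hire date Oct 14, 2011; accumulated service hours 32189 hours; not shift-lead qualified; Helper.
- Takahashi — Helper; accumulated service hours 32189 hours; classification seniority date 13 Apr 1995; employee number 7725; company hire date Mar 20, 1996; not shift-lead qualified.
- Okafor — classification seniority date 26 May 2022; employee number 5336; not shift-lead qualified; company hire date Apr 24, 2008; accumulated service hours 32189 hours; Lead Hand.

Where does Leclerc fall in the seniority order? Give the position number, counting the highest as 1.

By accumulated service hours (higher first): Horvat, Salazar, Okafor, Leclerc, Fontaine, Takahashi and Harlow (each 32189 hours).
Among Horvat, Salazar, Okafor, Leclerc, Fontaine, Takahashi and Harlow, by employee number (lower first): Horvat (5294) before Salazar and Okafor (5336) before Leclerc (7315) before Fontaine, Takahashi and Harlow (7725).
Salazar and Okafor are each Lead Hand, so the next rule applies.
Salazar and Okafor are each not shift-lead qualified, so the next rule applies.
Among Salazar and Okafor, by classification seniority date (later first): Salazar (5 Dec 2022) before Okafor (26 May 2022).
Among Fontaine, Takahashi and Harlow, by classification: Fontaine and Takahashi (Helper) before Harlow (Probationary).
Fontaine and Takahashi are each not shift-lead qualified, so the next rule applies.
Among Fontaine and Takahashi, by classification seniority date (later first): Fontaine (7 Oct 1998) before Takahashi (13 Apr 1995).
Order: Horvat, Salazar, Okafor, Leclerc, Fontaine, Takahashi, Harlow. So position 4.

4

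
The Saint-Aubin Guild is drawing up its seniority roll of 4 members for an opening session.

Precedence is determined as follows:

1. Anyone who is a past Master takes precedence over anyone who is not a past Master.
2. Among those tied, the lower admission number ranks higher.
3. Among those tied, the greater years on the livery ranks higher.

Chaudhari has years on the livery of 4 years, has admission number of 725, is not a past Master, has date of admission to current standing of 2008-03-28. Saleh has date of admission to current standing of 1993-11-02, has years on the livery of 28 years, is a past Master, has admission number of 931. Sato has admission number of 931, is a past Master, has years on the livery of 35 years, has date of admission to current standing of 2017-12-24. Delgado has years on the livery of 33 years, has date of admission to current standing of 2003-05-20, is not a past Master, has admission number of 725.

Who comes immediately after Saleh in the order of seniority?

By the first rule: Sato and Saleh (both a past Master); then Delgado and Chaudhari (both not a past Master).
Sato and Saleh both have admission number 931, so the next rule applies.
Among Sato and Saleh, by years on the livery (higher first): Sato (35 years) before Saleh (28 years).
Delgado and Chaudhari both have admission number 725, so the next rule applies.
Among Delgado and Chaudhari, by years on the livery (higher first): Delgado (33 years) before Chaudhari (4 years).
Order: Sato, Saleh, Delgado, Chaudhari.

Delgado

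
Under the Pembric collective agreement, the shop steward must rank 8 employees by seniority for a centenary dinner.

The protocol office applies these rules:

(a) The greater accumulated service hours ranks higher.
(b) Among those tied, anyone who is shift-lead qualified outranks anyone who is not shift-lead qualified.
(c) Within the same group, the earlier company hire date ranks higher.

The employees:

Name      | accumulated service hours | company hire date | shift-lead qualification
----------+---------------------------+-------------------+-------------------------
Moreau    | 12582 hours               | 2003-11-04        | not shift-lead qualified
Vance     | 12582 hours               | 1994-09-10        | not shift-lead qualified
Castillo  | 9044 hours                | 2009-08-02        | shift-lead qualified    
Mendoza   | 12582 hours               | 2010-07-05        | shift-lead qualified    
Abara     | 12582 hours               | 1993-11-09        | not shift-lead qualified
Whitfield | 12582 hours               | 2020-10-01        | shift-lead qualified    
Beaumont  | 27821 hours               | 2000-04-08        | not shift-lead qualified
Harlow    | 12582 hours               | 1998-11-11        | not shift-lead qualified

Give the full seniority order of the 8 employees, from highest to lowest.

Beaumont, Mendoza, Whitfield, Abara, Vance, Harlow, Moreau, Castillo

By accumulated service hours (higher first): Beaumont (27821 hours); then Mendoza, Whitfield, Abara, Vance, Harlow and Moreau (each 12582 hours); then Castillo (9044 hours).
Among Mendoza, Whitfield, Abara, Vance, Harlow and Moreau, shift-lead qualified before not shift-lead qualified: Mendoza and Whitfield (shift-lead qualified) before Abara, Vance, Harlow and Moreau (not shift-lead qualified).
Among Mendoza and Whitfield, by company hire date (earlier first): Mendoza (2010-07-05) before Whitfield (2020-10-01).
Among Abara, Vance, Harlow and Moreau, by company hire date (earlier first): Abara (1993-11-09) before Vance (1994-09-10) before Harlow (1998-11-11) before Moreau (2003-11-04).
Full order: Beaumont, Mendoza, Whitfield, Abara, Vance, Harlow, Moreau, Castillo.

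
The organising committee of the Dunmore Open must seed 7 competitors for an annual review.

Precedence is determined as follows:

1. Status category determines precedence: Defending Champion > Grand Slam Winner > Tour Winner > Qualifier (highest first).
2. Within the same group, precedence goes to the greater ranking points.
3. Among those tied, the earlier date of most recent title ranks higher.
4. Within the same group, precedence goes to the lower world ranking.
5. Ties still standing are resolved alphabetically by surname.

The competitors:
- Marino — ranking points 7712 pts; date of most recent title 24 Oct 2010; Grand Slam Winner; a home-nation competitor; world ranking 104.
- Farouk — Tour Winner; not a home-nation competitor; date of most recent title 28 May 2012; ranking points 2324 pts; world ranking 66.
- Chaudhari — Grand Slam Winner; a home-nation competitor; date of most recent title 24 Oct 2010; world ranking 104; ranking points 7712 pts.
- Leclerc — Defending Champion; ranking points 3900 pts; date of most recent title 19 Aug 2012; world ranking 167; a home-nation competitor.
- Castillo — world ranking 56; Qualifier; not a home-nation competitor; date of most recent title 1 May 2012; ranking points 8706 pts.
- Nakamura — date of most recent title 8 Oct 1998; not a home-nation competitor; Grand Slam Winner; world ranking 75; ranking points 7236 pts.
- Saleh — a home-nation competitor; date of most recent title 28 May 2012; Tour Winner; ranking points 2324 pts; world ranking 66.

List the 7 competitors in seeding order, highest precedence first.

Leclerc, Chaudhari, Marino, Nakamura, Farouk, Saleh, Castillo

By status category: Leclerc (Defending Champion); then Chaudhari, Marino and Nakamura (Grand Slam Winner); then Farouk and Saleh (Tour Winner); then Castillo (Qualifier).
Among Chaudhari, Marino and Nakamura, by ranking points (higher first): Chaudhari and Marino (7712 pts) before Nakamura (7236 pts).
Chaudhari and Marino both have date of most recent title 24 Oct 2010, so the next rule applies.
Chaudhari and Marino both have world ranking 104, so the next rule applies.
Among Chaudhari and Marino, alphabetically by surname: Chaudhari before Marino.
Farouk and Saleh both have ranking points 2324 pts, so the next rule applies.
Farouk and Saleh both have date of most recent title 28 May 2012, so the next rule applies.
Farouk and Saleh both have world ranking 66, so the next rule applies.
Among Farouk and Saleh, alphabetically by surname: Farouk before Saleh.
Full order: Leclerc, Chaudhari, Marino, Nakamura, Farouk, Saleh, Castillo.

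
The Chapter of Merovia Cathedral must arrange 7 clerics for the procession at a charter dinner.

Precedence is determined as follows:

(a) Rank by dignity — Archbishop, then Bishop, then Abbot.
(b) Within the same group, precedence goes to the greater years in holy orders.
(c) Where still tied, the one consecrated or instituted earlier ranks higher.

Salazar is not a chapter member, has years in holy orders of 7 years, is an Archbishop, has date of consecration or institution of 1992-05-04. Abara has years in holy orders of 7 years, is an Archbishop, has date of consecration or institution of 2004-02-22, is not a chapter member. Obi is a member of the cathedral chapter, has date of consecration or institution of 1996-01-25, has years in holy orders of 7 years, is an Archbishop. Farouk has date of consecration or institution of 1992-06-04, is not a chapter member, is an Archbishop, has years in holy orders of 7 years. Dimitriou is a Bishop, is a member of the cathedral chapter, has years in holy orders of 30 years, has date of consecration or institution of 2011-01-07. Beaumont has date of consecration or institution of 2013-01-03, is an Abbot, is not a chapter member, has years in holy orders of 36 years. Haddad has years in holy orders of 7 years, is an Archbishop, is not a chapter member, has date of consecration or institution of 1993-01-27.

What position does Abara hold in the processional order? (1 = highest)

5

By dignity: Salazar, Farouk, Haddad, Obi and Abara (Archbishop); then Dimitriou (Bishop); then Beaumont (Abbot).
Salazar, Farouk, Haddad, Obi and Abara all have years in holy orders 7 years, so the next rule applies.
Among Salazar, Farouk, Haddad, Obi and Abara, by date of consecration or institution (earlier first): Salazar (1992-05-04) before Farouk (1992-06-04) before Haddad (1993-01-27) before Obi (1996-01-25) before Abara (2004-02-22).
Order: Salazar, Farouk, Haddad, Obi, Abara, Dimitriou, Beaumont. So position 5.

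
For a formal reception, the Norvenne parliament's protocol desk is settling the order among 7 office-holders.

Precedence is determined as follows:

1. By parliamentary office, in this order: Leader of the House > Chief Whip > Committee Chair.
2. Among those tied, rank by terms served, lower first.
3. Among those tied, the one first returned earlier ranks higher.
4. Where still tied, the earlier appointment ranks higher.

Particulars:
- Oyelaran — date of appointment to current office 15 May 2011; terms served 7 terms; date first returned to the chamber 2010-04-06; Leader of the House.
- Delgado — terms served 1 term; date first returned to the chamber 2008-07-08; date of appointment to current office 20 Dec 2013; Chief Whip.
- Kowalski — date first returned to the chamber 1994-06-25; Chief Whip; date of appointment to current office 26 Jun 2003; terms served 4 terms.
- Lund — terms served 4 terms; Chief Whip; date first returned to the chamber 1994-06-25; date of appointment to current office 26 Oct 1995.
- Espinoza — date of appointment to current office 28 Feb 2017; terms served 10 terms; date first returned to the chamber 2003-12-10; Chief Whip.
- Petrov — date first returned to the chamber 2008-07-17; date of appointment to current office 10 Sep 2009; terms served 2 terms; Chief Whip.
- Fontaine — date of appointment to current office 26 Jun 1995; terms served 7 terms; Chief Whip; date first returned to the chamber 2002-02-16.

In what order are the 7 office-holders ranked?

By parliamentary office: Oyelaran (Leader of the House); then Delgado, Petrov, Lund, Kowalski, Fontaine and Espinoza (Chief Whip).
Among Delgado, Petrov, Lund, Kowalski, Fontaine and Espinoza, by terms served (lower first): Delgado (1 term) before Petrov (2 terms) before Lund and Kowalski (4 terms) before Fontaine (7 terms) before Espinoza (10 terms).
Lund and Kowalski both have date first returned to the chamber 1994-06-25, so the next rule applies.
Among Lund and Kowalski, by date of appointment to current office (earlier first): Lund (26 Oct 1995) before Kowalski (26 Jun 2003).
Full order: Oyelaran, Delgado, Petrov, Lund, Kowalski, Fontaine, Espinoza.

Oyelaran, Delgado, Petrov, Lund, Kowalski, Fontaine, Espinoza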